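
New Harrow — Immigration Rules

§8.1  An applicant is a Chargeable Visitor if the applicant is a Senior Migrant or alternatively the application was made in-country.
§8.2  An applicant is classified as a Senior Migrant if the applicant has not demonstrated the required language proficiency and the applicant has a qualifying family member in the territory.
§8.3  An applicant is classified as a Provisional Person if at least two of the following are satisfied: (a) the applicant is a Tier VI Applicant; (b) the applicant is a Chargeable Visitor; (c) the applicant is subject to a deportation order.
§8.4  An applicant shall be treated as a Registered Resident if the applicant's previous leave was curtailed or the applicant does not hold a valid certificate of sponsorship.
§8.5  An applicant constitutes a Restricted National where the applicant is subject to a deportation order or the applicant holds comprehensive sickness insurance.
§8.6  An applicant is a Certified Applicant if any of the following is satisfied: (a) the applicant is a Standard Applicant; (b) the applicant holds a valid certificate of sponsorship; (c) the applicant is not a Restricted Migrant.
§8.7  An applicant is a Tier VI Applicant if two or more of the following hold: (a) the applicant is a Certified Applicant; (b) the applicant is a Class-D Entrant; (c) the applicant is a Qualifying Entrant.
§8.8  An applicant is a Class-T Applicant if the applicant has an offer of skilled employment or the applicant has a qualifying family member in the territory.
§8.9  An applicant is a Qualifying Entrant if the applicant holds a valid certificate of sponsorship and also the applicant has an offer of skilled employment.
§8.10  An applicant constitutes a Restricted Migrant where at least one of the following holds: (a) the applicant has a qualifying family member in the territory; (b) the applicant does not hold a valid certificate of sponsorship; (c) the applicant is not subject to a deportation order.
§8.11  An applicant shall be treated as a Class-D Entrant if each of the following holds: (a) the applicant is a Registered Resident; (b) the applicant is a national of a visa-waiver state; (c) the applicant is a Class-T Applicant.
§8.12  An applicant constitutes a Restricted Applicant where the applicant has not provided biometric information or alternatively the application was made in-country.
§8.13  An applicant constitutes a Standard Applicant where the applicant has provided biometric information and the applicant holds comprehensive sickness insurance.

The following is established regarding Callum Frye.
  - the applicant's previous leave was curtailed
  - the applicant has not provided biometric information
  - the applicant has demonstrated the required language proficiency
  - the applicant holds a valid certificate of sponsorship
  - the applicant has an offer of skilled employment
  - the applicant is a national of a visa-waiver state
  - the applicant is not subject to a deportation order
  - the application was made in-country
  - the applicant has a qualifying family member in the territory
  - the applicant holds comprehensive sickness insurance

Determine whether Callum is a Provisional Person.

§8.13 — Standard Applicant: [the applicant has provided biometric information? no] AND [the applicant holds comprehensive sickness insurance? yes] → not satisfied.
§8.10 — Restricted Migrant: [the applicant has a qualifying family member in the territory? yes] OR [the applicant does not hold a valid certificate of sponsorship? no] OR [the applicant is not subject to a deportation order? yes] → satisfied.
§8.6 — Certified Applicant: [Standard Applicant (§8.13)? no] OR [the applicant holds a valid certificate of sponsorship? yes] OR [not a Restricted Migrant (§8.10)? no] → satisfied.
§8.4 — Registered Resident: [the applicant's previous leave was curtailed? yes] OR [the applicant does not hold a valid certificate of sponsorship? no] → satisfied.
§8.8 — Class-T Applicant: [the applicant has an offer of skilled employment? yes] OR [the applicant has a qualifying family member in the territory? yes] → satisfied.
§8.11 — Class-D Entrant: [Registered Resident (§8.4)? yes] AND [the applicant is a national of a visa-waiver state? yes] AND [Class-T Applicant (§8.8)? yes] → satisfied.
§8.9 — Qualifying Entrant: [the applicant holds a valid certificate of sponsorship? yes] AND [the applicant has an offer of skilled employment? yes] → satisfied.
§8.7 — Tier VI Applicant: Certified Applicant (§8.6)? yes; Class-D Entrant (§8.11)? yes; Qualifying Entrant (§8.9)? yes — 3 of 3 hold (need ≥2) → satisfied.
§8.2 — Senior Migrant: [the applicant has not demonstrated the required language proficiency? no] AND [the applicant has a qualifying family member in the territory? yes] → not satisfied.
§8.1 — Chargeable Visitor: [Senior Migrant (§8.2)? no] OR [the application was made in-country? yes] → satisfied.
§8.3 — Provisional Person: Tier VI Applicant (§8.7)? yes; Chargeable Visitor (§8.1)? yes; the applicant is subject to a deportation order? no — 2 of 3 hold (need ≥2) → satisfied.

Yes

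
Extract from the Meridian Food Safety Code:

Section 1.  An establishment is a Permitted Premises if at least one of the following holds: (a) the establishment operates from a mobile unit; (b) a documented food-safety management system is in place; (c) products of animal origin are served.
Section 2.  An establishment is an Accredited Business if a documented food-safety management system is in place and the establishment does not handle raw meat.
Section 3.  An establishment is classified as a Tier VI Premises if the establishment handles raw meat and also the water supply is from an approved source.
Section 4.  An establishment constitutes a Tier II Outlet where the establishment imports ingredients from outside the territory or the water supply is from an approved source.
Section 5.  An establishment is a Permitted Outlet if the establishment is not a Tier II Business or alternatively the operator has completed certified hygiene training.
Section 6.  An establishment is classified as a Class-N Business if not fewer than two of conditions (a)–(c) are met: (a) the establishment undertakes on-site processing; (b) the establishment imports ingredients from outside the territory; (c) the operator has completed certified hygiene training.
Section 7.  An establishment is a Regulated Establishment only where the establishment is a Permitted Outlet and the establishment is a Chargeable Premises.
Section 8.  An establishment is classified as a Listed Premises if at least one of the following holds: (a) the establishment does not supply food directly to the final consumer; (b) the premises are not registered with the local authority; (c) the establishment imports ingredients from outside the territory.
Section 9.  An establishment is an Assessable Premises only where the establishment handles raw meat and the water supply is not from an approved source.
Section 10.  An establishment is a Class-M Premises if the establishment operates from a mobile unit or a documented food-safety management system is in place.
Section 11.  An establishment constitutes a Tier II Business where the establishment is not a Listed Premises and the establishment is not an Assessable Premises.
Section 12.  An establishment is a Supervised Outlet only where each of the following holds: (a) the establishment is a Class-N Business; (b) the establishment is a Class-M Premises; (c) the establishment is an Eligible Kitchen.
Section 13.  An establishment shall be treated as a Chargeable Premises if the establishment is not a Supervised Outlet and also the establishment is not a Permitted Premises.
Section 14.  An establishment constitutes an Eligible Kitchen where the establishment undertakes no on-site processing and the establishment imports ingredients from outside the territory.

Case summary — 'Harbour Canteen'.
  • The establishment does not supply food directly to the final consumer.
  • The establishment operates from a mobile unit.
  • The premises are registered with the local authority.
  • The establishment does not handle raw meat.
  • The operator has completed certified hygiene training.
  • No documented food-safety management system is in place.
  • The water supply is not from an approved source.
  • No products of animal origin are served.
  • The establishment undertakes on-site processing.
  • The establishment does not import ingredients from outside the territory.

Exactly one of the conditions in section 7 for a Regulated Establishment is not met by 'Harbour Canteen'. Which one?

section 8 — Listed Premises: [the establishment does not supply food directly to the final consumer? yes] OR [the premises are not registered with the local authority? no] OR [the establishment imports ingredients from outside the territory? no] → satisfied.
section 9 — Assessable Premises: [the establishment handles raw meat? no] AND [the water supply is not from an approved source? yes] → not satisfied.
section 11 — Tier II Business: [not a Listed Premises (section 8)? no] AND [not an Assessable Premises (section 9)? yes] → not satisfied.
section 5 — Permitted Outlet: [not a Tier II Business (section 11)? yes] OR [the operator has completed certified hygiene training? yes] → satisfied.
section 6 — Class-N Business: the establishment undertakes on-site processing? yes; the establishment imports ingredients from outside the territory? no; the operator has completed certified hygiene training? yes — 2 of 3 hold (need ≥2) → satisfied.
section 10 — Class-M Premises: [the establishment operates from a mobile unit? yes] OR [a documented food-safety management system is in place? no] → satisfied.
section 14 — Eligible Kitchen: [the establishment undertakes no on-site processing? no] AND [the establishment imports ingredients from outside the territory? no] → not satisfied.
section 12 — Supervised Outlet: [Class-N Business (section 6)? yes] AND [Class-M Premises (section 10)? yes] AND [Eligible Kitchen (section 14)? no] → not satisfied.
section 1 — Permitted Premises: [the establishment operates from a mobile unit? yes] OR [a documented food-safety management system is in place? no] OR [products of animal origin are served? no] → satisfied.
section 13 — Chargeable Premises: [not a Supervised Outlet (section 12)? yes] AND [not a Permitted Premises (section 1)? no] → not satisfied.
section 7 — Regulated Establishment: [Permitted Outlet (section 5)? yes] AND [Chargeable Premises (section 13)? no] → not satisfied.

Chargeable Premises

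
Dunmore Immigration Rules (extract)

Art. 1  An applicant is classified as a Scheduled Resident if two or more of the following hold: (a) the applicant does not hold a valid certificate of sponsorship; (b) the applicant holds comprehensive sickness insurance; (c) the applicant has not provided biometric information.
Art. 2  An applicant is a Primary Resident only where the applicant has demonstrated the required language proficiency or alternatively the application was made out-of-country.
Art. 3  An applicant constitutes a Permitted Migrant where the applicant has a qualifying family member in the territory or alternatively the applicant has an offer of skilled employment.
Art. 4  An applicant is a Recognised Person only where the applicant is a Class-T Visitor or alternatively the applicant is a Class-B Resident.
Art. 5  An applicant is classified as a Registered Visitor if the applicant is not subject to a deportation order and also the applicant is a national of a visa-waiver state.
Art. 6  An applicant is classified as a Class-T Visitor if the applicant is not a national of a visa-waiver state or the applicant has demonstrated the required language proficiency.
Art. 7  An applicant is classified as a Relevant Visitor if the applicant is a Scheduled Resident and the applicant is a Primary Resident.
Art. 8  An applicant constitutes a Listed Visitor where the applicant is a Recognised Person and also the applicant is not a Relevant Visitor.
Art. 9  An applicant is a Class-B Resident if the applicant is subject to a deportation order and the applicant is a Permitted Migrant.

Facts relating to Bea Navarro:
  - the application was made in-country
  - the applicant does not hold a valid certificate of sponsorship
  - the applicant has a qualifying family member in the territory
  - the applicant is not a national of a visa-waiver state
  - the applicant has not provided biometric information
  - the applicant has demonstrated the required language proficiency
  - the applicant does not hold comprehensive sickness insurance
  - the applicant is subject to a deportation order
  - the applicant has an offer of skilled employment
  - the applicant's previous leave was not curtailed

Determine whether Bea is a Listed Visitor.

Under article 6: the applicant is not a national of a visa-waiver state? yes; or the applicant has demonstrated the required language proficiency? yes. So the applicant is a Class-T Visitor.
Under article 3: the applicant has a qualifying family member in the territory? yes; or the applicant has an offer of skilled employment? yes. So the applicant is a Permitted Migrant.
Under article 9: the applicant is subject to a deportation order? yes; and Permitted Migrant (article 3)? yes. So the applicant is a Class-B Resident.
Under article 4: Class-T Visitor (article 6)? yes; or Class-B Resident (article 9)? yes. So the applicant is a Recognised Person.
Under article 1: the applicant does not hold a valid certificate of sponsorship? yes; the applicant holds comprehensive sickness insurance? no; the applicant has not provided biometric information? yes — 2 of 3 hold (need ≥2) → satisfied.
Under article 2: the applicant has demonstrated the required language proficiency? yes; or the application was made out-of-country? no. So the applicant is a Primary Resident.
Under article 7: Scheduled Resident (article 1)? yes; and Primary Resident (article 2)? yes. So the applicant is a Relevant Visitor.
Under article 8: Recognised Person (article 4)? yes; and not a Relevant Visitor (article 7)? no. So the applicant is not a Listed Visitor.

No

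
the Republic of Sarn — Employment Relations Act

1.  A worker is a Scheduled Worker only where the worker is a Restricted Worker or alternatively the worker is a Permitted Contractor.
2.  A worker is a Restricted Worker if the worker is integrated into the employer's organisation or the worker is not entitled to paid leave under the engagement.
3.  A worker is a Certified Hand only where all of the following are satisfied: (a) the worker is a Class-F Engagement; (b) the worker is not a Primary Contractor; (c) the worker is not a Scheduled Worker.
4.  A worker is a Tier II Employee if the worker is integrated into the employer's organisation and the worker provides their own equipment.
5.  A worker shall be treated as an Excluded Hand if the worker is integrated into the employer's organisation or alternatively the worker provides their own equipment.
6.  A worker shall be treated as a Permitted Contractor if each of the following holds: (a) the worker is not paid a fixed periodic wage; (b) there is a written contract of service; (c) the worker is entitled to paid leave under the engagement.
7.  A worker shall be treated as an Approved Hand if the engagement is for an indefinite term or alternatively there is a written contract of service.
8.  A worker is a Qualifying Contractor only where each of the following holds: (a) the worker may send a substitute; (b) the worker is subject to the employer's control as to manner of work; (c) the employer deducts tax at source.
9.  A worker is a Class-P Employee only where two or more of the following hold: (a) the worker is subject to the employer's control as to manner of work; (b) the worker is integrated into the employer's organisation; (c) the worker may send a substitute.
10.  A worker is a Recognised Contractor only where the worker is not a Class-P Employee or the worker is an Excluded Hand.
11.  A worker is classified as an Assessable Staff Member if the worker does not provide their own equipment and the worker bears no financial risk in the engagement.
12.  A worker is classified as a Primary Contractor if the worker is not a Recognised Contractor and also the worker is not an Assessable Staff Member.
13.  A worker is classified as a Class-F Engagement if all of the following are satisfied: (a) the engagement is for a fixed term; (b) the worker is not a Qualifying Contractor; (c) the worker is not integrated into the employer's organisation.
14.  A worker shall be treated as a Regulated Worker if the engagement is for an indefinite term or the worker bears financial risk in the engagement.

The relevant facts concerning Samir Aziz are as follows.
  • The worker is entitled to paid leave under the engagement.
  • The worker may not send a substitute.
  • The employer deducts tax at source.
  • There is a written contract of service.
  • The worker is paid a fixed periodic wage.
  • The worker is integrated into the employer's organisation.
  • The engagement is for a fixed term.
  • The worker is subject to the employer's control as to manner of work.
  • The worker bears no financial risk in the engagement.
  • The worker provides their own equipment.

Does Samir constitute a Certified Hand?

No

Under paragraph 8: the worker may send a substitute? no; and the worker is subject to the employer's control as to manner of work? yes; and the employer deducts tax at source? yes. So the worker is not a Qualifying Contractor.
Under paragraph 13: the engagement is for a fixed term? yes; and not a Qualifying Contractor (paragraph 8)? yes; and the worker is not integrated into the employer's organisation? no. So the worker is not a Class-F Engagement.
Under paragraph 9: the worker is subject to the employer's control as to manner of work? yes; the worker is integrated into the employer's organisation? yes; the worker may send a substitute? no — 2 of 3 hold (need ≥2) → satisfied.
Under paragraph 5: the worker is integrated into the employer's organisation? yes; or the worker provides their own equipment? yes. So the worker is an Excluded Hand.
Under paragraph 10: not a Class-P Employee (paragraph 9)? no; or Excluded Hand (paragraph 5)? yes. So the worker is a Recognised Contractor.
Under paragraph 11: the worker does not provide their own equipment? no; and the worker bears no financial risk in the engagement? yes. So the worker is not an Assessable Staff Member.
Under paragraph 12: not a Recognised Contractor (paragraph 10)? no; and not an Assessable Staff Member (paragraph 11)? yes. So the worker is not a Primary Contractor.
Under paragraph 2: the worker is integrated into the employer's organisation? yes; or the worker is not entitled to paid leave under the engagement? no. So the worker is a Restricted Worker.
Under paragraph 6: the worker is not paid a fixed periodic wage? no; and there is a written contract of service? yes; and the worker is entitled to paid leave under the engagement? yes. So the worker is not a Permitted Contractor.
Under paragraph 1: Restricted Worker (paragraph 2)? yes; or Permitted Contractor (paragraph 6)? no. So the worker is a Scheduled Worker.
Under paragraph 3: Class-F Engagement (paragraph 13)? no; and not a Primary Contractor (paragraph 12)? yes; and not a Scheduled Worker (paragraph 1)? no. So the worker is not a Certified Hand.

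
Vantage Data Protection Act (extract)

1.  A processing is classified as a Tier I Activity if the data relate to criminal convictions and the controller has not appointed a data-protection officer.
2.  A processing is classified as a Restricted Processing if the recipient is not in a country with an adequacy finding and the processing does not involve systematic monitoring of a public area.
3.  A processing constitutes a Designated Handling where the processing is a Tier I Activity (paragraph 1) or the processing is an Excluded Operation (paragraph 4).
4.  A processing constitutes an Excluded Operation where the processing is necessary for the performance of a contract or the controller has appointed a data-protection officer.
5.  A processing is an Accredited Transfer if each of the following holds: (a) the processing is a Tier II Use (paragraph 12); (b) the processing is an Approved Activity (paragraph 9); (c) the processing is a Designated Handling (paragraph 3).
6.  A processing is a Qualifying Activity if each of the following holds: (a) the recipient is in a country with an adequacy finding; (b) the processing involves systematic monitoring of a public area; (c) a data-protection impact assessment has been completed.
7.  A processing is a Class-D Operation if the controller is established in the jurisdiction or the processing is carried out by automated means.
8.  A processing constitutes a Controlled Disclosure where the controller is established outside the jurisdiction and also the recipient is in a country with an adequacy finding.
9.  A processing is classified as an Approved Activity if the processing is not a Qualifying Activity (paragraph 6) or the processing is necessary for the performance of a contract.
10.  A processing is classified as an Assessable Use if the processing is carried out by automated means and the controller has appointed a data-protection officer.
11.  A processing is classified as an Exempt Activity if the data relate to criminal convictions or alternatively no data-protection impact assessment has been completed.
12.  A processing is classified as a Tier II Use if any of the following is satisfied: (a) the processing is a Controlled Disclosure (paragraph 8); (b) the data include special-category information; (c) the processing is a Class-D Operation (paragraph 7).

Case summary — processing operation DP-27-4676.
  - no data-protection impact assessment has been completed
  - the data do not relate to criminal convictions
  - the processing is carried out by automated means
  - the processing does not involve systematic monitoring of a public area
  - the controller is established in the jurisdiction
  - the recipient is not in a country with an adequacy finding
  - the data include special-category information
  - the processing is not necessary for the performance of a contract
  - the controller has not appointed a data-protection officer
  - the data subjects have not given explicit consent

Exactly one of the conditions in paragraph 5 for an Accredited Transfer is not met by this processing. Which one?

paragraph 8 — Controlled Disclosure: [the controller is established outside the jurisdiction? no] AND [the recipient is in a country with an adequacy finding? no] → not satisfied.
paragraph 7 — Class-D Operation: [the controller is established in the jurisdiction? yes] OR [the processing is carried out by automated means? yes] → satisfied.
paragraph 12 — Tier II Use: [Controlled Disclosure (paragraph 8)? no] OR [the data include special-category information? yes] OR [Class-D Operation (paragraph 7)? yes] → satisfied.
paragraph 6 — Qualifying Activity: [the recipient is in a country with an adequacy finding? no] AND [the processing involves systematic monitoring of a public area? no] AND [a data-protection impact assessment has been completed? no] → not satisfied.
paragraph 9 — Approved Activity: [not a Qualifying Activity (paragraph 6)? yes] OR [the processing is necessary for the performance of a contract? no] → satisfied.
paragraph 1 — Tier I Activity: [the data relate to criminal convictions? no] AND [the controller has not appointed a data-protection officer? yes] → not satisfied.
paragraph 4 — Excluded Operation: [the processing is necessary for the performance of a contract? no] OR [the controller has appointed a data-protection officer? no] → not satisfied.
paragraph 3 — Designated Handling: [Tier I Activity (paragraph 1)? no] OR [Excluded Operation (paragraph 4)? no] → not satisfied.
paragraph 5 — Accredited Transfer: [Tier II Use (paragraph 12)? yes] AND [Approved Activity (paragraph 9)? yes] AND [Designated Handling (paragraph 3)? no] → not satisfied.

Designated Handling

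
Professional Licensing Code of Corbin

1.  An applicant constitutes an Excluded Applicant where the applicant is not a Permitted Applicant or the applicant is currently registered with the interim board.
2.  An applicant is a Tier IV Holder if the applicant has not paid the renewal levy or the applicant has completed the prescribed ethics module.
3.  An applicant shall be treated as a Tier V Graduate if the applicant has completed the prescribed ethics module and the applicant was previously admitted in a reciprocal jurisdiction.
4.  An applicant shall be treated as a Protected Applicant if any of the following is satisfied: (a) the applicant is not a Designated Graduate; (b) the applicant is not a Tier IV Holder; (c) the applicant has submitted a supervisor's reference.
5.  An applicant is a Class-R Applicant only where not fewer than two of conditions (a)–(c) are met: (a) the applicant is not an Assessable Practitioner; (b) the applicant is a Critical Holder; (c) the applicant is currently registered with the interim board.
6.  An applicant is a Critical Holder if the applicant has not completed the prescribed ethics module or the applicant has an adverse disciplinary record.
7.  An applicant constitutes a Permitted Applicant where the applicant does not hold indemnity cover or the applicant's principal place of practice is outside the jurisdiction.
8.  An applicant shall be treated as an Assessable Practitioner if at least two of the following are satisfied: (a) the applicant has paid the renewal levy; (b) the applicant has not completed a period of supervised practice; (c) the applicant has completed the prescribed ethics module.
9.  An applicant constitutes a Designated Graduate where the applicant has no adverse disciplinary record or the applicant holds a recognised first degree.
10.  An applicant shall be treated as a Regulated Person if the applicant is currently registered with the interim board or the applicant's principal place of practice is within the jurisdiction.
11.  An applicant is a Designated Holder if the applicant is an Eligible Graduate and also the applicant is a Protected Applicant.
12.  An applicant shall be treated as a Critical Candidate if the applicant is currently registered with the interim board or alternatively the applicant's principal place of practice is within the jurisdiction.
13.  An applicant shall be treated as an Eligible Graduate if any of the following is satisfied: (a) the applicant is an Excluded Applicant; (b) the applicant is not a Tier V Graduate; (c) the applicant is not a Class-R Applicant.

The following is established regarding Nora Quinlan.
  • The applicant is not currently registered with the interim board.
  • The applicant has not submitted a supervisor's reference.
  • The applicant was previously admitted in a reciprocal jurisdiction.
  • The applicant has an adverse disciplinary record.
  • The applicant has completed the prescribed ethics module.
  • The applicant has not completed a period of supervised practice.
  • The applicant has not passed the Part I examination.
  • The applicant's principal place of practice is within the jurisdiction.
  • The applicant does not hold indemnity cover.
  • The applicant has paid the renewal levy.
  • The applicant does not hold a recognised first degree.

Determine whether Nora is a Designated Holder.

paragraph 7 — Permitted Applicant: [the applicant does not hold indemnity cover? yes] OR [the applicant's principal place of practice is outside the jurisdiction? no] → satisfied.
paragraph 1 — Excluded Applicant: [not a Permitted Applicant (paragraph 7)? no] OR [the applicant is currently registered with the interim board? no] → not satisfied.
paragraph 3 — Tier V Graduate: [the applicant has completed the prescribed ethics module? yes] AND [the applicant was previously admitted in a reciprocal jurisdiction? yes] → satisfied.
paragraph 8 — Assessable Practitioner: the applicant has paid the renewal levy? yes; the applicant has not completed a period of supervised practice? yes; the applicant has completed the prescribed ethics module? yes — 3 of 3 hold (need ≥2) → satisfied.
paragraph 6 — Critical Holder: [the applicant has not completed the prescribed ethics module? no] OR [the applicant has an adverse disciplinary record? yes] → satisfied.
paragraph 5 — Class-R Applicant: not an Assessable Practitioner (paragraph 8)? no; Critical Holder (paragraph 6)? yes; the applicant is currently registered with the interim board? no — 1 of 3 hold (need ≥2) → not satisfied.
paragraph 13 — Eligible Graduate: [Excluded Applicant (paragraph 1)? no] OR [not a Tier V Graduate (paragraph 3)? no] OR [not a Class-R Applicant (paragraph 5)? yes] → satisfied.
paragraph 9 — Designated Graduate: [the applicant has no adverse disciplinary record? no] OR [the applicant holds a recognised first degree? no] → not satisfied.
paragraph 2 — Tier IV Holder: [the applicant has not paid the renewal levy? no] OR [the applicant has completed the prescribed ethics module? yes] → satisfied.
paragraph 4 — Protected Applicant: [not a Designated Graduate (paragraph 9)? yes] OR [not a Tier IV Holder (paragraph 2)? no] OR [the applicant has submitted a supervisor's reference? no] → satisfied.
paragraph 11 — Designated Holder: [Eligible Graduate (paragraph 13)? yes] AND [Protected Applicant (paragraph 4)? yes] → satisfied.

Yes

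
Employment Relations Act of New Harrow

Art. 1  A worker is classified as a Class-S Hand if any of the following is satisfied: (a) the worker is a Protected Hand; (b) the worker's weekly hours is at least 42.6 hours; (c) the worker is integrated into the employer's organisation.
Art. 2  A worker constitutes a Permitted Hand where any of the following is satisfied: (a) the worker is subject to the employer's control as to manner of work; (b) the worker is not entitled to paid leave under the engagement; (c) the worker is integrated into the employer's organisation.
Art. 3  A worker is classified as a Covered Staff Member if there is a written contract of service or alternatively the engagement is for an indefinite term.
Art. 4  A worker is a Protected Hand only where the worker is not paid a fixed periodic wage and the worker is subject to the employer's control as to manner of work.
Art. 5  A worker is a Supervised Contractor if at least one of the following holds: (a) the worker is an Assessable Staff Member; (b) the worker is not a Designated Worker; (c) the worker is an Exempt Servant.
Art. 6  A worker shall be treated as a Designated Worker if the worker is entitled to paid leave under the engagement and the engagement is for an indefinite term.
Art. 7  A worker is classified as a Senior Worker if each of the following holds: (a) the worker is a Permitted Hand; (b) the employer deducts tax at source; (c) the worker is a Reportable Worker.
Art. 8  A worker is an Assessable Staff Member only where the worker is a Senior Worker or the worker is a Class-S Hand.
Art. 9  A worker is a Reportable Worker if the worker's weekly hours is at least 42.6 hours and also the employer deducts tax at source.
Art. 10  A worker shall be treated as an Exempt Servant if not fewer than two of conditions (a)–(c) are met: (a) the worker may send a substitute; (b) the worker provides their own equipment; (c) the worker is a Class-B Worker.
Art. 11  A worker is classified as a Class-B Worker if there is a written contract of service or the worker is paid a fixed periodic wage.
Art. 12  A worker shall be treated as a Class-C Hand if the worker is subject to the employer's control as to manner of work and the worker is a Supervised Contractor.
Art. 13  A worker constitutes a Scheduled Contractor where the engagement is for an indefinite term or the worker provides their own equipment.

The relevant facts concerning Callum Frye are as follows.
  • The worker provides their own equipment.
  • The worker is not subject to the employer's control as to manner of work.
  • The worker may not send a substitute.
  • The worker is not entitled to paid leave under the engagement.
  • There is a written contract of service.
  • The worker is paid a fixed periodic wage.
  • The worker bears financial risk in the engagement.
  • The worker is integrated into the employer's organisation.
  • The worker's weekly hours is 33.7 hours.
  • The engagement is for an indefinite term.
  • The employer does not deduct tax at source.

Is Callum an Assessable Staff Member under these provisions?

Yes

article 2 — Permitted Hand: [the worker is subject to the employer's control as to manner of work? no] OR [the worker is not entitled to paid leave under the engagement? yes] OR [the worker is integrated into the employer's organisation? yes] → satisfied.
article 9 — Reportable Worker: [worker's weekly hours: 33.7 hours ≥ 42.6 hours? no] AND [the employer deducts tax at source? no] → not satisfied.
article 7 — Senior Worker: [Permitted Hand (article 2)? yes] AND [the employer deducts tax at source? no] AND [Reportable Worker (article 9)? no] → not satisfied.
article 4 — Protected Hand: [the worker is not paid a fixed periodic wage? no] AND [the worker is subject to the employer's control as to manner of work? no] → not satisfied.
article 1 — Class-S Hand: [Protected Hand (article 4)? no] OR [worker's weekly hours: 33.7 hours ≥ 42.6 hours? no] OR [the worker is integrated into the employer's organisation? yes] → satisfied.
article 8 — Assessable Staff Member: [Senior Worker (article 7)? no] OR [Class-S Hand (article 1)? yes] → satisfied.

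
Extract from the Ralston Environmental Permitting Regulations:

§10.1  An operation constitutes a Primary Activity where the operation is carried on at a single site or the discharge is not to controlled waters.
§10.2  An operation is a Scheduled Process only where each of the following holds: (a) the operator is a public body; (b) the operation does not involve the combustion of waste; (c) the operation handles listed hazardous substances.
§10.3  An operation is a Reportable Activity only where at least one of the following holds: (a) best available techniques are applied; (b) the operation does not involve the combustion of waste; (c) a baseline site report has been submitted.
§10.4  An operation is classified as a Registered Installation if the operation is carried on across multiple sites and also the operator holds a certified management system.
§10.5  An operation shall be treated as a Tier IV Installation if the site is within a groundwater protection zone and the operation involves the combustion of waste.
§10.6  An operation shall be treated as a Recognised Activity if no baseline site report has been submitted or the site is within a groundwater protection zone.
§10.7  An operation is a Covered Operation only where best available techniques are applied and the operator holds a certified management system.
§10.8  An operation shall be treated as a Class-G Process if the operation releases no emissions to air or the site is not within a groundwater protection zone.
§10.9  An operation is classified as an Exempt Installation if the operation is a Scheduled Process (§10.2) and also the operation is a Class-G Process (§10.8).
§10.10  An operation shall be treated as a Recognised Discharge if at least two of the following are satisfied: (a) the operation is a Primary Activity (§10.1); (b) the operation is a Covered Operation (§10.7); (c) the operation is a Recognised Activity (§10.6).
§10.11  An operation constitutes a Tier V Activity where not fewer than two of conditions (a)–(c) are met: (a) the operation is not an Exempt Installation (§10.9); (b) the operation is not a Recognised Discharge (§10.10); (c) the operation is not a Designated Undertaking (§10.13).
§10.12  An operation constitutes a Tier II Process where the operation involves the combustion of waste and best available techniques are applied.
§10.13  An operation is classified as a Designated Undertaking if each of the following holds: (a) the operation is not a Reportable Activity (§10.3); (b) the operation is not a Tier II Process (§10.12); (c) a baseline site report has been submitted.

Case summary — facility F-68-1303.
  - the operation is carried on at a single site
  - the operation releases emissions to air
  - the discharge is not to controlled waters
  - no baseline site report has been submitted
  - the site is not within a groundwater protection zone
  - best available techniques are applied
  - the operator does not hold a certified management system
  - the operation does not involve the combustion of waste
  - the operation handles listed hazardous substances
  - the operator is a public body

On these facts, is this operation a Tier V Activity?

Under §10.2: the operator is a public body? yes; and the operation does not involve the combustion of waste? yes; and the operation handles listed hazardous substances? yes. So the operation is a Scheduled Process.
Under §10.8: the operation releases no emissions to air? no; or the site is not within a groundwater protection zone? yes. So the operation is a Class-G Process.
Under §10.9: Scheduled Process (§10.2)? yes; and Class-G Process (§10.8)? yes. So the operation is an Exempt Installation.
Under §10.1: the operation is carried on at a single site? yes; or the discharge is not to controlled waters? yes. So the operation is a Primary Activity.
Under §10.7: best available techniques are applied? yes; and the operator holds a certified management system? no. So the operation is not a Covered Operation.
Under §10.6: no baseline site report has been submitted? yes; or the site is within a groundwater protection zone? no. So the operation is a Recognised Activity.
Under §10.10: Primary Activity (§10.1)? yes; Covered Operation (§10.7)? no; Recognised Activity (§10.6)? yes — 2 of 3 hold (need ≥2) → satisfied.
Under §10.3: best available techniques are applied? yes; or the operation does not involve the combustion of waste? yes; or a baseline site report has been submitted? no. So the operation is a Reportable Activity.
Under §10.12: the operation involves the combustion of waste? no; and best available techniques are applied? yes. So the operation is not a Tier II Process.
Under §10.13: not a Reportable Activity (§10.3)? no; and not a Tier II Process (§10.12)? yes; and a baseline site report has been submitted? no. So the operation is not a Designated Undertaking.
Under §10.11: not an Exempt Installation (§10.9)? no; not a Recognised Discharge (§10.10)? no; not a Designated Undertaking (§10.13)? yes — 1 of 3 hold (need ≥2) → not satisfied.

No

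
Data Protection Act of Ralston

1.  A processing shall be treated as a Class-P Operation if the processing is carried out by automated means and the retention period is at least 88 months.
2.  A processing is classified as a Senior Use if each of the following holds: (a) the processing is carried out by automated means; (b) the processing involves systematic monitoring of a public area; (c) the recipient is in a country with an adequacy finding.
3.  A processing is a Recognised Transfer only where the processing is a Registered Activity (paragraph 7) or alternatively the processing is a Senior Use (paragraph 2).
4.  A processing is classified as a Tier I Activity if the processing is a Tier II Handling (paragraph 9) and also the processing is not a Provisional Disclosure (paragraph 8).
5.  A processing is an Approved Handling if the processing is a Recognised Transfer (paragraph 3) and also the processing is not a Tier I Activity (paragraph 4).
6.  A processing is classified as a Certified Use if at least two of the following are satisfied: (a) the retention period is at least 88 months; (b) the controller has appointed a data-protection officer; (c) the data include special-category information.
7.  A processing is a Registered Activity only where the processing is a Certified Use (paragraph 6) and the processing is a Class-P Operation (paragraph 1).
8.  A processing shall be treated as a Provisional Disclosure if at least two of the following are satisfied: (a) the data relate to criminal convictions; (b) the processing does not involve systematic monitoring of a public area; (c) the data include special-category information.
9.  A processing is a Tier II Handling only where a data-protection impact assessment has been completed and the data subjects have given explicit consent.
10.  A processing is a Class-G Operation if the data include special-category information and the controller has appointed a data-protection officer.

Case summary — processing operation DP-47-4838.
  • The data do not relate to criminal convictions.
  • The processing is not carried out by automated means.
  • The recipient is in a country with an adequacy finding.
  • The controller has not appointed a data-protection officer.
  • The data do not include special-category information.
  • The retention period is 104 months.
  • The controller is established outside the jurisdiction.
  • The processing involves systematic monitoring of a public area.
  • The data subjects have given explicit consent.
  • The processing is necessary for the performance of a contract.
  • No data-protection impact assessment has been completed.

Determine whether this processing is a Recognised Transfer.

Under paragraph 6: retention period: 104 months ≥ 88 months? yes; the controller has appointed a data-protection officer? no; the data include special-category information? no — 1 of 3 hold (need ≥2) → not satisfied.
Under paragraph 1: the processing is carried out by automated means? no; and retention period: 104 months ≥ 88 months? yes. So the processing is not a Class-P Operation.
Under paragraph 7: Certified Use (paragraph 6)? no; and Class-P Operation (paragraph 1)? no. So the processing is not a Registered Activity.
Under paragraph 2: the processing is carried out by automated means? no; and the processing involves systematic monitoring of a public area? yes; and the recipient is in a country with an adequacy finding? yes. So the processing is not a Senior Use.
Under paragraph 3: Registered Activity (paragraph 7)? no; or Senior Use (paragraph 2)? no. So the processing is not a Recognised Transfer.

No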